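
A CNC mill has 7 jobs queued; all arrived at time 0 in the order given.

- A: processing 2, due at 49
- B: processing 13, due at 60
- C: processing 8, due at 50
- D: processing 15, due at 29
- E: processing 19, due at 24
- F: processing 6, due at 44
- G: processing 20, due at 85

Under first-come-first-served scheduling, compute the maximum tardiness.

33

FIFO (arrival order): A B C D E F G.
A: 0→2, due 49, tardiness 0
B: 2→15, due 60, tardiness 0
C: 15→23, due 50, tardiness 0
D: 23→38, due 29, tardiness 9
E: 38→57, due 24, tardiness 33
F: 57→63, due 44, tardiness 19
G: 63→83, due 85, tardiness 0
Maximum = 33.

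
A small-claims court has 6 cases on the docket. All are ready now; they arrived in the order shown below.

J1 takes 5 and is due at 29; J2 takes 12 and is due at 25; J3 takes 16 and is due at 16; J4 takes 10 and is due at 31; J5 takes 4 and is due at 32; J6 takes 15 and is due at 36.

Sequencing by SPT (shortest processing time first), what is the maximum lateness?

46

SPT (increasing processing time): J5 J1 J4 J2 J6 J3.
J5: 0→4, due 32, lateness -28
J1: 4→9, due 29, lateness -20
J4: 9→19, due 31, lateness -12
J2: 19→31, due 25, lateness 6
J6: 31→46, due 36, lateness 10
J3: 46→62, due 16, lateness 46
Maximum = 46.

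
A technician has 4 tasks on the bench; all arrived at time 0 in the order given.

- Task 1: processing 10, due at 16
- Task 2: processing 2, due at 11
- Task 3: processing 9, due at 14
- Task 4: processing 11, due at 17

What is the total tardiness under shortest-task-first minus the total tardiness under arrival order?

-3

SPT (increasing processing time): Task 2 Task 3 Task 1 Task 4.
Task 2: 0→2, due 11, tardiness 0
Task 3: 2→11, due 14, tardiness 0
Task 1: 11→21, due 16, tardiness 5
Task 4: 21→32, due 17, tardiness 15
Sum = 0+0+5+15 = 20.
FIFO (arrival order): Task 1 Task 2 Task 3 Task 4.
Task 1: 0→10, due 16, tardiness 0
Task 2: 10→12, due 11, tardiness 1
Task 3: 12→21, due 14, tardiness 7
Task 4: 21→32, due 17, tardiness 15
Sum = 0+1+7+15 = 23.
Difference = 20 − 23 = -3.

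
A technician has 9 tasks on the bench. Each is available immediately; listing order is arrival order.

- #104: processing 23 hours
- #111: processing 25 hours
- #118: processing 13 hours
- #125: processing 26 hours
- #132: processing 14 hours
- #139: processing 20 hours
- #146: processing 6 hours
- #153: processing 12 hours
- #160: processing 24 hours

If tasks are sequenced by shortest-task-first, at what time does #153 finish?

SPT (increasing processing time): #146 #153 #118 #132 #139 #104 #160 #111 #125.
#146: 0→6
#153: 6→18

18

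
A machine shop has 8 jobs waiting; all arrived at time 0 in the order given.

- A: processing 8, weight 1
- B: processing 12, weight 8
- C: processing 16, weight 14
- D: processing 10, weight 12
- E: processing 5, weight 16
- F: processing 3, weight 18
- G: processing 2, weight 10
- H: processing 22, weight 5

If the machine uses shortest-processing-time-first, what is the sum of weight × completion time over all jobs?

SPT (increasing processing time): G F E A D B C H.
G: finishes 2, weight 10, w·C = 20
F: finishes 5, weight 18, w·C = 90
E: finishes 10, weight 16, w·C = 160
A: finishes 18, weight 1, w·C = 18
D: finishes 28, weight 12, w·C = 336
B: finishes 40, weight 8, w·C = 320
C: finishes 56, weight 14, w·C = 784
H: finishes 78, weight 5, w·C = 390
Sum = 20+90+160+18+336+320+784+390 = 2118.

2118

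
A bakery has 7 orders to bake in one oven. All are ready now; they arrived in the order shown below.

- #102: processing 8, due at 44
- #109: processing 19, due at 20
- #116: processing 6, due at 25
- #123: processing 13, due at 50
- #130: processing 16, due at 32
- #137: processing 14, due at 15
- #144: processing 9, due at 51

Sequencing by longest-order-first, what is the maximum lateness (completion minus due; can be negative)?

60

LPT (decreasing processing time): #109 #130 #137 #123 #144 #102 #116.
#109: 0→19, due 20, lateness -1
#130: 19→35, due 32, lateness 3
#137: 35→49, due 15, lateness 34
#123: 49→62, due 50, lateness 12
#144: 62→71, due 51, lateness 20
#102: 71→79, due 44, lateness 35
#116: 79→85, due 25, lateness 60
Maximum = 60.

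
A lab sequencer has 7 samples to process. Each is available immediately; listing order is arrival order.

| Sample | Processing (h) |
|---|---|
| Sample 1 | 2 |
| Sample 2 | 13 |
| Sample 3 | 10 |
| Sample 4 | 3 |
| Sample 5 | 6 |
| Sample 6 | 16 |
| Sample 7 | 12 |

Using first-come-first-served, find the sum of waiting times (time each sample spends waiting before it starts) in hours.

FIFO (arrival order): Sample 1 Sample 2 Sample 3 Sample 4 Sample 5 Sample 6 Sample 7.
Sample 1: waits 0, runs 0→2
Sample 2: waits 2, runs 2→15
Sample 3: waits 15, runs 15→25
Sample 4: waits 25, runs 25→28
Sample 5: waits 28, runs 28→34
Sample 6: waits 34, runs 34→50
Sample 7: waits 50, runs 50→62
Sum = 0+2+15+25+28+34+50 = 154.

154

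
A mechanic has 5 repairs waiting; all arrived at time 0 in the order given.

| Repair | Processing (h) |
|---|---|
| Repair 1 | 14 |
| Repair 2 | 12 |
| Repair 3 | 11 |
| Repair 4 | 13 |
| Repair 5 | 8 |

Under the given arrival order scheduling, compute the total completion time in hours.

185

FIFO (arrival order): Repair 1 Repair 2 Repair 3 Repair 4 Repair 5.
Repair 1: 0→14
Repair 2: 14→26
Repair 3: 26→37
Repair 4: 37→50
Repair 5: 50→58
Sum = 14+26+37+50+58 = 185.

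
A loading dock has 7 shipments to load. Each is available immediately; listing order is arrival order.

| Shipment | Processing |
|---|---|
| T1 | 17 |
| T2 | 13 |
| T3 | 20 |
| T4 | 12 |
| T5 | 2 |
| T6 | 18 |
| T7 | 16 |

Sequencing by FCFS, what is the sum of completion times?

403

FIFO (arrival order): T1 T2 T3 T4 T5 T6 T7.
T1: 0→17
T2: 17→30
T3: 30→50
T4: 50→62
T5: 62→64
T6: 64→82
T7: 82→98
Sum = 17+30+50+62+64+82+98 = 403.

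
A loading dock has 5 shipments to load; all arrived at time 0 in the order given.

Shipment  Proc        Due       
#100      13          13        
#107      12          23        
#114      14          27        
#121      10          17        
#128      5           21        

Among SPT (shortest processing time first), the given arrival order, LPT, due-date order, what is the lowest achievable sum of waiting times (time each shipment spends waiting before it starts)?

87

SPT (increasing processing time): #128 #121 #107 #100 #114.
#128: waits 0, runs 0→5
#121: waits 5, runs 5→15
#107: waits 15, runs 15→27
#100: waits 27, runs 27→40
#114: waits 40, runs 40→54
Sum = 0+5+15+27+40 = 87.
FIFO (arrival order): #100 #107 #114 #121 #128.
#100: waits 0, runs 0→13
#107: waits 13, runs 13→25
#114: waits 25, runs 25→39
#121: waits 39, runs 39→49
#128: waits 49, runs 49→54
Sum = 0+13+25+39+49 = 126.
LPT (decreasing processing time): #114 #100 #107 #121 #128.
#114: waits 0, runs 0→14
#100: waits 14, runs 14→27
#107: waits 27, runs 27→39
#121: waits 39, runs 39→49
#128: waits 49, runs 49→54
Sum = 0+14+27+39+49 = 129.
EDD (increasing due date): #100 #121 #128 #107 #114.
#100: waits 0, runs 0→13
#121: waits 13, runs 13→23
#128: waits 23, runs 23→28
#107: waits 28, runs 28→40
#114: waits 40, runs 40→54
Sum = 0+13+23+28+40 = 104.
SPT 87, FIFO 126, LPT 129, EDD 104 → minimum 87.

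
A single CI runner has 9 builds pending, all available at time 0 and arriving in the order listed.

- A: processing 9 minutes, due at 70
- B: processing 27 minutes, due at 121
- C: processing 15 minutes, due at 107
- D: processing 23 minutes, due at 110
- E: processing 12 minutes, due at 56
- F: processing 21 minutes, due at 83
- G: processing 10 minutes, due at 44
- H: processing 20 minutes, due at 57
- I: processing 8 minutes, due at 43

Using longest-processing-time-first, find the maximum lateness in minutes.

LPT (decreasing processing time): B D F H C E G A I.
B: 0→27, due 121, lateness -94
D: 27→50, due 110, lateness -60
F: 50→71, due 83, lateness -12
H: 71→91, due 57, lateness 34
C: 91→106, due 107, lateness -1
E: 106→118, due 56, lateness 62
G: 118→128, due 44, lateness 84
A: 128→137, due 70, lateness 67
I: 137→145, due 43, lateness 102
Maximum = 102.

102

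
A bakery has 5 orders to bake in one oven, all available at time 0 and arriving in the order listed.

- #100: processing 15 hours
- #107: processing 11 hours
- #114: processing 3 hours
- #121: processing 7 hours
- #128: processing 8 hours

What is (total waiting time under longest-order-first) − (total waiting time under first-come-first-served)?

10

LPT (decreasing processing time): #100 #107 #128 #121 #114.
#100: waits 0, runs 0→15
#107: waits 15, runs 15→26
#128: waits 26, runs 26→34
#121: waits 34, runs 34→41
#114: waits 41, runs 41→44
Sum = 0+15+26+34+41 = 116.
FIFO (arrival order): #100 #107 #114 #121 #128.
#100: waits 0, runs 0→15
#107: waits 15, runs 15→26
#114: waits 26, runs 26→29
#121: waits 29, runs 29→36
#128: waits 36, runs 36→44
Sum = 0+15+26+29+36 = 106.
Difference = 116 − 106 = 10.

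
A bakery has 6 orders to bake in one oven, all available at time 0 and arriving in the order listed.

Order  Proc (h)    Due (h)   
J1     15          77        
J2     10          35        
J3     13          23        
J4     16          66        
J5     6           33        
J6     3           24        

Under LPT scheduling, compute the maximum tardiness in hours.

39

LPT (decreasing processing time): J4 J1 J3 J2 J5 J6.
J4: 0→16, due 66, tardiness 0
J1: 16→31, due 77, tardiness 0
J3: 31→44, due 23, tardiness 21
J2: 44→54, due 35, tardiness 19
J5: 54→60, due 33, tardiness 27
J6: 60→63, due 24, tardiness 39
Maximum = 39.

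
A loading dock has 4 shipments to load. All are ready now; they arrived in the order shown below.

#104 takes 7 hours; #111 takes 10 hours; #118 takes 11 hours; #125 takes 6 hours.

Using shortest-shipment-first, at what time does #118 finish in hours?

SPT (increasing processing time): #125 #104 #111 #118.
#125: 0→6
#104: 6→13
#111: 13→23
#118: 23→34

34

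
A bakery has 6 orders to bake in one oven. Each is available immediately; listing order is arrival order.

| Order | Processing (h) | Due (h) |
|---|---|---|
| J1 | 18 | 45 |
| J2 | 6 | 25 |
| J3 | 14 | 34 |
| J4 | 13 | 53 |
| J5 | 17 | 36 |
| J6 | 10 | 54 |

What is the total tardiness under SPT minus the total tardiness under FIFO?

SPT (increasing processing time): J2 J6 J4 J3 J5 J1.
J2: 0→6, due 25, tardiness 0
J6: 6→16, due 54, tardiness 0
J4: 16→29, due 53, tardiness 0
J3: 29→43, due 34, tardiness 9
J5: 43→60, due 36, tardiness 24
J1: 60→78, due 45, tardiness 33
Sum = 0+0+0+9+24+33 = 66.
FIFO (arrival order): J1 J2 J3 J4 J5 J6.
J1: 0→18, due 45, tardiness 0
J2: 18→24, due 25, tardiness 0
J3: 24→38, due 34, tardiness 4
J4: 38→51, due 53, tardiness 0
J5: 51→68, due 36, tardiness 32
J6: 68→78, due 54, tardiness 24
Sum = 0+0+4+0+32+24 = 60.
Difference = 66 − 60 = 6.

6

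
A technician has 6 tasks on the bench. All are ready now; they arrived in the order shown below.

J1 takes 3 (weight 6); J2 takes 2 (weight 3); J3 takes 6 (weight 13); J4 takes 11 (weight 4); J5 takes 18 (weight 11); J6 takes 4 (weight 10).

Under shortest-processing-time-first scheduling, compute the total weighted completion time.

909

SPT (increasing processing time): J2 J1 J6 J3 J4 J5.
J2: finishes 2, weight 3, w·C = 6
J1: finishes 5, weight 6, w·C = 30
J6: finishes 9, weight 10, w·C = 90
J3: finishes 15, weight 13, w·C = 195
J4: finishes 26, weight 4, w·C = 104
J5: finishes 44, weight 11, w·C = 484
Sum = 6+30+90+195+104+484 = 909.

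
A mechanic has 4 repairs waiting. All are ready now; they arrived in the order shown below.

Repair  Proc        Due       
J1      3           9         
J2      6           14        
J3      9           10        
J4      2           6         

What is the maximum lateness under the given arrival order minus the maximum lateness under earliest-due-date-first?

8

FIFO (arrival order): J1 J2 J3 J4.
J1: 0→3, due 9, lateness -6
J2: 3→9, due 14, lateness -5
J3: 9→18, due 10, lateness 8
J4: 18→20, due 6, lateness 14
Maximum = 14.
EDD (increasing due date): J4 J1 J3 J2.
J4: 0→2, due 6, lateness -4
J1: 2→5, due 9, lateness -4
J3: 5→14, due 10, lateness 4
J2: 14→20, due 14, lateness 6
Maximum = 6.
Difference = 14 − 6 = 8.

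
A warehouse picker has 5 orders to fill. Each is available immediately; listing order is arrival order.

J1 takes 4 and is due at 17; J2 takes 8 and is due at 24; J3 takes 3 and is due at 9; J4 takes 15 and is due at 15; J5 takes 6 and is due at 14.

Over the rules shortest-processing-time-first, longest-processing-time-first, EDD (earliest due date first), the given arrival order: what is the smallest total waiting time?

44

SPT (increasing processing time): J3 J1 J5 J2 J4.
J3: waits 0, runs 0→3
J1: waits 3, runs 3→7
J5: waits 7, runs 7→13
J2: waits 13, runs 13→21
J4: waits 21, runs 21→36
Sum = 0+3+7+13+21 = 44.
LPT (decreasing processing time): J4 J2 J5 J1 J3.
J4: waits 0, runs 0→15
J2: waits 15, runs 15→23
J5: waits 23, runs 23→29
J1: waits 29, runs 29→33
J3: waits 33, runs 33→36
Sum = 0+15+23+29+33 = 100.
EDD (increasing due date): J3 J5 J4 J1 J2.
J3: waits 0, runs 0→3
J5: waits 3, runs 3→9
J4: waits 9, runs 9→24
J1: waits 24, runs 24→28
J2: waits 28, runs 28→36
Sum = 0+3+9+24+28 = 64.
FIFO (arrival order): J1 J2 J3 J4 J5.
J1: waits 0, runs 0→4
J2: waits 4, runs 4→12
J3: waits 12, runs 12→15
J4: waits 15, runs 15→30
J5: waits 30, runs 30→36
Sum = 0+4+12+15+30 = 61.
SPT 44, LPT 100, EDD 64, FIFO 61 → minimum 44.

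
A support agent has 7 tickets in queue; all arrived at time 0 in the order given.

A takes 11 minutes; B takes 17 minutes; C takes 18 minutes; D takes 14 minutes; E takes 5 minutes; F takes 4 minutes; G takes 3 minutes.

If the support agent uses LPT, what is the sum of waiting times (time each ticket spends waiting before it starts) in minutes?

LPT (decreasing processing time): C B D A E F G.
C: waits 0, runs 0→18
B: waits 18, runs 18→35
D: waits 35, runs 35→49
A: waits 49, runs 49→60
E: waits 60, runs 60→65
F: waits 65, runs 65→69
G: waits 69, runs 69→72
Sum = 0+18+35+49+60+65+69 = 296.

296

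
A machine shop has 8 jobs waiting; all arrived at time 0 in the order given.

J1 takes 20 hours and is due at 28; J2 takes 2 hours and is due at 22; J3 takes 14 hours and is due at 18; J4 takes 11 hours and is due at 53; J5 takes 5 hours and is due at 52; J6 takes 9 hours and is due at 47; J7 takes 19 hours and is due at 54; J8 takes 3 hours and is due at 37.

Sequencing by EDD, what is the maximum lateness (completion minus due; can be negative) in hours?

EDD (increasing due date): J3 J2 J1 J8 J6 J5 J4 J7.
J3: 0→14, due 18, lateness -4
J2: 14→16, due 22, lateness -6
J1: 16→36, due 28, lateness 8
J8: 36→39, due 37, lateness 2
J6: 39→48, due 47, lateness 1
J5: 48→53, due 52, lateness 1
J4: 53→64, due 53, lateness 11
J7: 64→83, due 54, lateness 29
Maximum = 29.

29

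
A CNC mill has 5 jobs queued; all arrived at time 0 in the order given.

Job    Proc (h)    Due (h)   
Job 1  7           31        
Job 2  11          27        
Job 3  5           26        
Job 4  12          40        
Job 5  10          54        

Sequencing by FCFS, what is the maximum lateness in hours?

-3

FIFO (arrival order): Job 1 Job 2 Job 3 Job 4 Job 5.
Job 1: 0→7, due 31, lateness -24
Job 2: 7→18, due 27, lateness -9
Job 3: 18→23, due 26, lateness -3
Job 4: 23→35, due 40, lateness -5
Job 5: 35→45, due 54, lateness -9
Maximum = -3.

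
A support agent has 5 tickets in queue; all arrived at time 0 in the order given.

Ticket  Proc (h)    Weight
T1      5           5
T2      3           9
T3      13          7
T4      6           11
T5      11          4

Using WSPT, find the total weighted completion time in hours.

WSPT (decreasing weight/processing-time ratio): T2 T4 T1 T3 T5.
T2: finishes 3, weight 9, w·C = 27
T4: finishes 9, weight 11, w·C = 99
T1: finishes 14, weight 5, w·C = 70
T3: finishes 27, weight 7, w·C = 189
T5: finishes 38, weight 4, w·C = 152
Sum = 27+99+70+189+152 = 537.

537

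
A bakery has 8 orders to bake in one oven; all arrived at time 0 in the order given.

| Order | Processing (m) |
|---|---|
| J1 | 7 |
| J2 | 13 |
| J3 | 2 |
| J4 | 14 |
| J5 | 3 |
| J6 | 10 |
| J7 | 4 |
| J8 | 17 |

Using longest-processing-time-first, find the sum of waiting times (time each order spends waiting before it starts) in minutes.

LPT (decreasing processing time): J8 J4 J2 J6 J1 J7 J5 J3.
J8: waits 0, runs 0→17
J4: waits 17, runs 17→31
J2: waits 31, runs 31→44
J6: waits 44, runs 44→54
J1: waits 54, runs 54→61
J7: waits 61, runs 61→65
J5: waits 65, runs 65→68
J3: waits 68, runs 68→70
Sum = 0+17+31+44+54+61+65+68 = 340.

340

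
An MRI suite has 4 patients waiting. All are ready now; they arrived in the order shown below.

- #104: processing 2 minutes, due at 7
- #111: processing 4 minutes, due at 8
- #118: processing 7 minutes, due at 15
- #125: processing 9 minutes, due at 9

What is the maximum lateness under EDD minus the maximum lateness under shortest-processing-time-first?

-6

EDD (increasing due date): #104 #111 #125 #118.
#104: 0→2, due 7, lateness -5
#111: 2→6, due 8, lateness -2
#125: 6→15, due 9, lateness 6
#118: 15→22, due 15, lateness 7
Maximum = 7.
SPT (increasing processing time): #104 #111 #118 #125.
#104: 0→2, due 7, lateness -5
#111: 2→6, due 8, lateness -2
#118: 6→13, due 15, lateness -2
#125: 13→22, due 9, lateness 13
Maximum = 13.
Difference = 7 − 13 = -6.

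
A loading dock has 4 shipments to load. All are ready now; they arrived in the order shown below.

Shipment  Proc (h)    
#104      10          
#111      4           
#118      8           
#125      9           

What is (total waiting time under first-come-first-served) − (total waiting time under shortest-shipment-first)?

FIFO (arrival order): #104 #111 #118 #125.
#104: waits 0, runs 0→10
#111: waits 10, runs 10→14
#118: waits 14, runs 14→22
#125: waits 22, runs 22→31
Sum = 0+10+14+22 = 46.
SPT (increasing processing time): #111 #118 #125 #104.
#111: waits 0, runs 0→4
#118: waits 4, runs 4→12
#125: waits 12, runs 12→21
#104: waits 21, runs 21→31
Sum = 0+4+12+21 = 37.
Difference = 46 − 37 = 9.

9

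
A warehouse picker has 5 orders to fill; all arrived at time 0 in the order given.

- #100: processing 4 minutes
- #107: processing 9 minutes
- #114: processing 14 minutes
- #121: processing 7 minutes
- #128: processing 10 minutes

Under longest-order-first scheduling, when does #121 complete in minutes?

40

LPT (decreasing processing time): #114 #128 #107 #121 #100.
#114: 0→14
#128: 14→24
#107: 24→33
#121: 33→40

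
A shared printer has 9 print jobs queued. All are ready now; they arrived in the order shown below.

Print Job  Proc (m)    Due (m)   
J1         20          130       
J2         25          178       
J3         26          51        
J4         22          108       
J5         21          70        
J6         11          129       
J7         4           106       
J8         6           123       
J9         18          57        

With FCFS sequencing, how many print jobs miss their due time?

5

FIFO (arrival order): J1 J2 J3 J4 J5 J6 J7 J8 J9.
J1: 0→20, due 130, tardiness 0
J2: 20→45, due 178, tardiness 0
J3: 45→71, due 51, tardiness 20
J4: 71→93, due 108, tardiness 0
J5: 93→114, due 70, tardiness 44
J6: 114→125, due 129, tardiness 0
J7: 125→129, due 106, tardiness 23
J8: 129→135, due 123, tardiness 12
J9: 135→153, due 57, tardiness 96
Late print jobs: 5.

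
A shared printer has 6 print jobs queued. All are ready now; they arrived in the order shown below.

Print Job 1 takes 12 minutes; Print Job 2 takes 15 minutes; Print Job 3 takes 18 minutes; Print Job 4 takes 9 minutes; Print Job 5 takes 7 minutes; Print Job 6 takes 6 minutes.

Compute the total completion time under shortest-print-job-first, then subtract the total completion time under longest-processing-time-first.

SPT (increasing processing time): Print Job 6 Print Job 5 Print Job 4 Print Job 1 Print Job 2 Print Job 3.
Print Job 6: 0→6
Print Job 5: 6→13
Print Job 4: 13→22
Print Job 1: 22→34
Print Job 2: 34→49
Print Job 3: 49→67
Sum = 6+13+22+34+49+67 = 191.
LPT (decreasing processing time): Print Job 3 Print Job 2 Print Job 1 Print Job 4 Print Job 5 Print Job 6.
Print Job 3: 0→18
Print Job 2: 18→33
Print Job 1: 33→45
Print Job 4: 45→54
Print Job 5: 54→61
Print Job 6: 61→67
Sum = 18+33+45+54+61+67 = 278.
Difference = 191 − 278 = -87.

-87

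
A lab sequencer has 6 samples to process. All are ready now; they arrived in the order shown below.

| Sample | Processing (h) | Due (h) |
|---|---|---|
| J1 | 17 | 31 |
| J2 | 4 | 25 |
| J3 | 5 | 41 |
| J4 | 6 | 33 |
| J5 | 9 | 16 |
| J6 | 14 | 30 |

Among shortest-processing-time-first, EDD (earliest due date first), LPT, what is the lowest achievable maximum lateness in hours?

SPT (increasing processing time): J2 J3 J4 J5 J6 J1.
J2: 0→4, due 25, lateness -21
J3: 4→9, due 41, lateness -32
J4: 9→15, due 33, lateness -18
J5: 15→24, due 16, lateness 8
J6: 24→38, due 30, lateness 8
J1: 38→55, due 31, lateness 24
Maximum = 24.
EDD (increasing due date): J5 J2 J6 J1 J4 J3.
J5: 0→9, due 16, lateness -7
J2: 9→13, due 25, lateness -12
J6: 13→27, due 30, lateness -3
J1: 27→44, due 31, lateness 13
J4: 44→50, due 33, lateness 17
J3: 50→55, due 41, lateness 14
Maximum = 17.
LPT (decreasing processing time): J1 J6 J5 J4 J3 J2.
J1: 0→17, due 31, lateness -14
J6: 17→31, due 30, lateness 1
J5: 31→40, due 16, lateness 24
J4: 40→46, due 33, lateness 13
J3: 46→51, due 41, lateness 10
J2: 51→55, due 25, lateness 30
Maximum = 30.
SPT 24, EDD 17, LPT 30 → minimum 17.

17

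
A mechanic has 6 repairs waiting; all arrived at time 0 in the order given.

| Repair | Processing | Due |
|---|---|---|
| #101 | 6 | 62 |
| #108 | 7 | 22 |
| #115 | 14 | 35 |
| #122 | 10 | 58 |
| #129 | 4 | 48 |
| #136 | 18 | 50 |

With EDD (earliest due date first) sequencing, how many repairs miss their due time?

EDD (increasing due date): #108 #115 #129 #136 #122 #101.
#108: 0→7, due 22, tardiness 0
#115: 7→21, due 35, tardiness 0
#129: 21→25, due 48, tardiness 0
#136: 25→43, due 50, tardiness 0
#122: 43→53, due 58, tardiness 0
#101: 53→59, due 62, tardiness 0
Late repairs: 0.

0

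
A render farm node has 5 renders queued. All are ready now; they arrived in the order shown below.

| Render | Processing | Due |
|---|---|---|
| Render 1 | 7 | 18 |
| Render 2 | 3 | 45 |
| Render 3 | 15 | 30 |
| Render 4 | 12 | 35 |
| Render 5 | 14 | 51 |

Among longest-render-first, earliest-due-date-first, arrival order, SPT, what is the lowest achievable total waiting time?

LPT (decreasing processing time): Render 3 Render 5 Render 4 Render 1 Render 2.
Render 3: waits 0, runs 0→15
Render 5: waits 15, runs 15→29
Render 4: waits 29, runs 29→41
Render 1: waits 41, runs 41→48
Render 2: waits 48, runs 48→51
Sum = 0+15+29+41+48 = 133.
EDD (increasing due date): Render 1 Render 3 Render 4 Render 2 Render 5.
Render 1: waits 0, runs 0→7
Render 3: waits 7, runs 7→22
Render 4: waits 22, runs 22→34
Render 2: waits 34, runs 34→37
Render 5: waits 37, runs 37→51
Sum = 0+7+22+34+37 = 100.
FIFO (arrival order): Render 1 Render 2 Render 3 Render 4 Render 5.
Render 1: waits 0, runs 0→7
Render 2: waits 7, runs 7→10
Render 3: waits 10, runs 10→25
Render 4: waits 25, runs 25→37
Render 5: waits 37, runs 37→51
Sum = 0+7+10+25+37 = 79.
SPT (increasing processing time): Render 2 Render 1 Render 4 Render 5 Render 3.
Render 2: waits 0, runs 0→3
Render 1: waits 3, runs 3→10
Render 4: waits 10, runs 10→22
Render 5: waits 22, runs 22→36
Render 3: waits 36, runs 36→51
Sum = 0+3+10+22+36 = 71.
LPT 133, EDD 100, FIFO 79, SPT 71 → minimum 71.

71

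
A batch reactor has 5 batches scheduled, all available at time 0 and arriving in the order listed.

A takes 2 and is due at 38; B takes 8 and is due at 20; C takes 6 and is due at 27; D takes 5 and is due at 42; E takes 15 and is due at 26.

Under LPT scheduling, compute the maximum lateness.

3

LPT (decreasing processing time): E B C D A.
E: 0→15, due 26, lateness -11
B: 15→23, due 20, lateness 3
C: 23→29, due 27, lateness 2
D: 29→34, due 42, lateness -8
A: 34→36, due 38, lateness -2
Maximum = 3.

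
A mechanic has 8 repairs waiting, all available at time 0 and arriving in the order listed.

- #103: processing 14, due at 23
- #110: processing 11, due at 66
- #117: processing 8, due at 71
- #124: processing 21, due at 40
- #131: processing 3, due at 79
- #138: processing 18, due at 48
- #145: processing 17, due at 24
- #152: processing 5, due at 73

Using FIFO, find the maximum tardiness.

68

FIFO (arrival order): #103 #110 #117 #124 #131 #138 #145 #152.
#103: 0→14, due 23, tardiness 0
#110: 14→25, due 66, tardiness 0
#117: 25→33, due 71, tardiness 0
#124: 33→54, due 40, tardiness 14
#131: 54→57, due 79, tardiness 0
#138: 57→75, due 48, tardiness 27
#145: 75→92, due 24, tardiness 68
#152: 92→97, due 73, tardiness 24
Maximum = 68.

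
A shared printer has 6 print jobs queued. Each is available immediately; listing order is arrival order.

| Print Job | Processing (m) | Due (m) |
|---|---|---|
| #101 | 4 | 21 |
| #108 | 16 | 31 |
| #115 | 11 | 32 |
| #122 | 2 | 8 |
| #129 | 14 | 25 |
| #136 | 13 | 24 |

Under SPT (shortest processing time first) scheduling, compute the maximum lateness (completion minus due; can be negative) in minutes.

SPT (increasing processing time): #122 #101 #115 #136 #129 #108.
#122: 0→2, due 8, lateness -6
#101: 2→6, due 21, lateness -15
#115: 6→17, due 32, lateness -15
#136: 17→30, due 24, lateness 6
#129: 30→44, due 25, lateness 19
#108: 44→60, due 31, lateness 29
Maximum = 29.

29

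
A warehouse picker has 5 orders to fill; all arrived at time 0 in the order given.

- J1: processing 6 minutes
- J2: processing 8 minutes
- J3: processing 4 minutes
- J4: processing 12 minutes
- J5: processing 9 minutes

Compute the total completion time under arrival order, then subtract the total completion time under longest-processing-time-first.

-29

FIFO (arrival order): J1 J2 J3 J4 J5.
J1: 0→6
J2: 6→14
J3: 14→18
J4: 18→30
J5: 30→39
Sum = 6+14+18+30+39 = 107.
LPT (decreasing processing time): J4 J5 J2 J1 J3.
J4: 0→12
J5: 12→21
J2: 21→29
J1: 29→35
J3: 35→39
Sum = 12+21+29+35+39 = 136.
Difference = 107 − 136 = -29.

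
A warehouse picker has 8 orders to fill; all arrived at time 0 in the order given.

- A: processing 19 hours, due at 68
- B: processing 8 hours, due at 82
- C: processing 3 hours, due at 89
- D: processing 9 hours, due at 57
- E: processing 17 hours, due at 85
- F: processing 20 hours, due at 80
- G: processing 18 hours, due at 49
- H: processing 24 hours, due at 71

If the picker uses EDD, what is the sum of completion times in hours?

582

EDD (increasing due date): G D A H F B E C.
G: 0→18
D: 18→27
A: 27→46
H: 46→70
F: 70→90
B: 90→98
E: 98→115
C: 115→118
Sum = 18+27+46+70+90+98+115+118 = 582.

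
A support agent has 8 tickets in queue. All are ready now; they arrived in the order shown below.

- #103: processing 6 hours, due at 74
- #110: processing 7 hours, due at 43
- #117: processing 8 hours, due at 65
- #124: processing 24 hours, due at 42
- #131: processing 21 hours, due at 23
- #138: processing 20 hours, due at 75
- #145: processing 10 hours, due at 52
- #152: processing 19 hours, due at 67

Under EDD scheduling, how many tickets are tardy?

7

EDD (increasing due date): #131 #124 #110 #145 #117 #152 #103 #138.
#131: 0→21, due 23, tardiness 0
#124: 21→45, due 42, tardiness 3
#110: 45→52, due 43, tardiness 9
#145: 52→62, due 52, tardiness 10
#117: 62→70, due 65, tardiness 5
#152: 70→89, due 67, tardiness 22
#103: 89→95, due 74, tardiness 21
#138: 95→115, due 75, tardiness 40
Late tickets: 7.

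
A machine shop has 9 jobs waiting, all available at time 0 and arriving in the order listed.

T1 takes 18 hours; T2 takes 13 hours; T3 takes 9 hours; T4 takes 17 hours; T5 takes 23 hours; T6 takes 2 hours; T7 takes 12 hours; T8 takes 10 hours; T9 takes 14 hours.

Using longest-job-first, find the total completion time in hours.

717

LPT (decreasing processing time): T5 T1 T4 T9 T2 T7 T8 T3 T6.
T5: 0→23
T1: 23→41
T4: 41→58
T9: 58→72
T2: 72→85
T7: 85→97
T8: 97→107
T3: 107→116
T6: 116→118
Sum = 23+41+58+72+85+97+107+116+118 = 717.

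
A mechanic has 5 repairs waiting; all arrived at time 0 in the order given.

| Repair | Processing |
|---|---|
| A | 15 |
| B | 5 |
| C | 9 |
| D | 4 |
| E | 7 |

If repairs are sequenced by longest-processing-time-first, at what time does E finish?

31

LPT (decreasing processing time): A C E B D.
A: 0→15
C: 15→24
E: 24→31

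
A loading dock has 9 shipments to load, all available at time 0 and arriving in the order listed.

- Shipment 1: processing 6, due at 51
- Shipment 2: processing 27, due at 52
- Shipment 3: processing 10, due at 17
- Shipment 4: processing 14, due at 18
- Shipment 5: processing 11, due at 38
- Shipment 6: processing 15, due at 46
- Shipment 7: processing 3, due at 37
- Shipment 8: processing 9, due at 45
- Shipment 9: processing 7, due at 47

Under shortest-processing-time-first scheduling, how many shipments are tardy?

5

SPT (increasing processing time): Shipment 7 Shipment 1 Shipment 9 Shipment 8 Shipment 3 Shipment 5 Shipment 4 Shipment 6 Shipment 2.
Shipment 7: 0→3, due 37, tardiness 0
Shipment 1: 3→9, due 51, tardiness 0
Shipment 9: 9→16, due 47, tardiness 0
Shipment 8: 16→25, due 45, tardiness 0
Shipment 3: 25→35, due 17, tardiness 18
Shipment 5: 35→46, due 38, tardiness 8
Shipment 4: 46→60, due 18, tardiness 42
Shipment 6: 60→75, due 46, tardiness 29
Shipment 2: 75→102, due 52, tardiness 50
Late shipments: 5.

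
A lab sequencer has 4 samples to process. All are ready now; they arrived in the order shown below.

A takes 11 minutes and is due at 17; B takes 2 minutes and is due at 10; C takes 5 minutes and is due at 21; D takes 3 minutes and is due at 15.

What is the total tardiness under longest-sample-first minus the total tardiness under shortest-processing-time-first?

11

LPT (decreasing processing time): A C D B.
A: 0→11, due 17, tardiness 0
C: 11→16, due 21, tardiness 0
D: 16→19, due 15, tardiness 4
B: 19→21, due 10, tardiness 11
Sum = 0+0+4+11 = 15.
SPT (increasing processing time): B D C A.
B: 0→2, due 10, tardiness 0
D: 2→5, due 15, tardiness 0
C: 5→10, due 21, tardiness 0
A: 10→21, due 17, tardiness 4
Sum = 0+0+0+4 = 4.
Difference = 15 − 4 = 11.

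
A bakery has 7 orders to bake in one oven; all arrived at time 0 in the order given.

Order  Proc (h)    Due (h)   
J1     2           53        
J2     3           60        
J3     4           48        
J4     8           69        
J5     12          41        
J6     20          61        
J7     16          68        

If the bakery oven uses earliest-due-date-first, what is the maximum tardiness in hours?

EDD (increasing due date): J5 J3 J1 J2 J6 J7 J4.
J5: 0→12, due 41, tardiness 0
J3: 12→16, due 48, tardiness 0
J1: 16→18, due 53, tardiness 0
J2: 18→21, due 60, tardiness 0
J6: 21→41, due 61, tardiness 0
J7: 41→57, due 68, tardiness 0
J4: 57→65, due 69, tardiness 0
Maximum = 0.

0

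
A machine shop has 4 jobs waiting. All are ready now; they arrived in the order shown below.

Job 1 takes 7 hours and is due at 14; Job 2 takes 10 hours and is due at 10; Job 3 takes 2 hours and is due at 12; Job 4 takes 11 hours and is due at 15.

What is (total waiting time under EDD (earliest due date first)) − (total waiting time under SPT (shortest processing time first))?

11

EDD (increasing due date): Job 2 Job 3 Job 1 Job 4.
Job 2: waits 0, runs 0→10
Job 3: waits 10, runs 10→12
Job 1: waits 12, runs 12→19
Job 4: waits 19, runs 19→30
Sum = 0+10+12+19 = 41.
SPT (increasing processing time): Job 3 Job 1 Job 2 Job 4.
Job 3: waits 0, runs 0→2
Job 1: waits 2, runs 2→9
Job 2: waits 9, runs 9→19
Job 4: waits 19, runs 19→30
Sum = 0+2+9+19 = 30.
Difference = 41 − 30 = 11.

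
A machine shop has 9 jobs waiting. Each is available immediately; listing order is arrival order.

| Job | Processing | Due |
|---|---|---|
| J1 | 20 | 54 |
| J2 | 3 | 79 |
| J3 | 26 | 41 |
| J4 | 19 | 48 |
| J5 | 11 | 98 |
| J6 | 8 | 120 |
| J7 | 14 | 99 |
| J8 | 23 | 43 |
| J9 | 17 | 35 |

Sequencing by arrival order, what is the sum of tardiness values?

217

FIFO (arrival order): J1 J2 J3 J4 J5 J6 J7 J8 J9.
J1: 0→20, due 54, tardiness 0
J2: 20→23, due 79, tardiness 0
J3: 23→49, due 41, tardiness 8
J4: 49→68, due 48, tardiness 20
J5: 68→79, due 98, tardiness 0
J6: 79→87, due 120, tardiness 0
J7: 87→101, due 99, tardiness 2
J8: 101→124, due 43, tardiness 81
J9: 124→141, due 35, tardiness 106
Sum = 0+0+8+20+0+0+2+81+106 = 217.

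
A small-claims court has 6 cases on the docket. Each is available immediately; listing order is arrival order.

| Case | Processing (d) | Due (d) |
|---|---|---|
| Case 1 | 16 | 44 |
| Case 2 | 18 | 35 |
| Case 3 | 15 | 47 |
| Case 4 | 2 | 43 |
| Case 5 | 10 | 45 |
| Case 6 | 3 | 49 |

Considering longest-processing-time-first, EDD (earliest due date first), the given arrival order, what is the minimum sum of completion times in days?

LPT (decreasing processing time): Case 2 Case 1 Case 3 Case 5 Case 6 Case 4.
Case 2: 0→18
Case 1: 18→34
Case 3: 34→49
Case 5: 49→59
Case 6: 59→62
Case 4: 62→64
Sum = 18+34+49+59+62+64 = 286.
EDD (increasing due date): Case 2 Case 4 Case 1 Case 5 Case 3 Case 6.
Case 2: 0→18
Case 4: 18→20
Case 1: 20→36
Case 5: 36→46
Case 3: 46→61
Case 6: 61→64
Sum = 18+20+36+46+61+64 = 245.
FIFO (arrival order): Case 1 Case 2 Case 3 Case 4 Case 5 Case 6.
Case 1: 0→16
Case 2: 16→34
Case 3: 34→49
Case 4: 49→51
Case 5: 51→61
Case 6: 61→64
Sum = 16+34+49+51+61+64 = 275.
LPT 286, EDD 245, FIFO 275 → minimum 245.

245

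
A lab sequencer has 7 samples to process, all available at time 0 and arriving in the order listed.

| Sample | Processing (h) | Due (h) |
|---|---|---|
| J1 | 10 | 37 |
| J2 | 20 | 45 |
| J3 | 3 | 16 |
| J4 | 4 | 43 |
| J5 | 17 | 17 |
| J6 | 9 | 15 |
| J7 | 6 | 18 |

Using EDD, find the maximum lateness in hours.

EDD (increasing due date): J6 J3 J5 J7 J1 J4 J2.
J6: 0→9, due 15, lateness -6
J3: 9→12, due 16, lateness -4
J5: 12→29, due 17, lateness 12
J7: 29→35, due 18, lateness 17
J1: 35→45, due 37, lateness 8
J4: 45→49, due 43, lateness 6
J2: 49→69, due 45, lateness 24
Maximum = 24.

24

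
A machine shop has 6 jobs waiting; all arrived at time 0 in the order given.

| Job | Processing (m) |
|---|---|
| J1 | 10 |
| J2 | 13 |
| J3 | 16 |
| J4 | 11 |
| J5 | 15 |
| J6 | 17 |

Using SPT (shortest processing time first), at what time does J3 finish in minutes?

SPT (increasing processing time): J1 J4 J2 J5 J3 J6.
J1: 0→10
J4: 10→21
J2: 21→34
J5: 34→49
J3: 49→65

65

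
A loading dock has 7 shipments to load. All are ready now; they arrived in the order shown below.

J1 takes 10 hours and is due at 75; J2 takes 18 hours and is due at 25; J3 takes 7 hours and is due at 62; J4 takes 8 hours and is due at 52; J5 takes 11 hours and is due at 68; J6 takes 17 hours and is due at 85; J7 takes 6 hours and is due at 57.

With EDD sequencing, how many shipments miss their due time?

0

EDD (increasing due date): J2 J4 J7 J3 J5 J1 J6.
J2: 0→18, due 25, tardiness 0
J4: 18→26, due 52, tardiness 0
J7: 26→32, due 57, tardiness 0
J3: 32→39, due 62, tardiness 0
J5: 39→50, due 68, tardiness 0
J1: 50→60, due 75, tardiness 0
J6: 60→77, due 85, tardiness 0
Late shipments: 0.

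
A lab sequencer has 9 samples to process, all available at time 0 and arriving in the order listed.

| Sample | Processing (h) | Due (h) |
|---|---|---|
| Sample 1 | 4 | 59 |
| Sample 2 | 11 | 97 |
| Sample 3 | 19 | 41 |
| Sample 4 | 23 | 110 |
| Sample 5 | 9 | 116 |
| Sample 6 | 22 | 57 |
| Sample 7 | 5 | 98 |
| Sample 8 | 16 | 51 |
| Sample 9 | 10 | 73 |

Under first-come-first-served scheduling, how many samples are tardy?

3

FIFO (arrival order): Sample 1 Sample 2 Sample 3 Sample 4 Sample 5 Sample 6 Sample 7 Sample 8 Sample 9.
Sample 1: 0→4, due 59, tardiness 0
Sample 2: 4→15, due 97, tardiness 0
Sample 3: 15→34, due 41, tardiness 0
Sample 4: 34→57, due 110, tardiness 0
Sample 5: 57→66, due 116, tardiness 0
Sample 6: 66→88, due 57, tardiness 31
Sample 7: 88→93, due 98, tardiness 0
Sample 8: 93→109, due 51, tardiness 58
Sample 9: 109→119, due 73, tardiness 46
Late samples: 3.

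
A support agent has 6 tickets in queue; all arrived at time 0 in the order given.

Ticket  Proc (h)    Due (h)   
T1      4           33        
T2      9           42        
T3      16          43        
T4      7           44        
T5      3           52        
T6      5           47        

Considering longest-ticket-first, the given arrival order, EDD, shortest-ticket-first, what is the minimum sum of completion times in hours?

113

LPT (decreasing processing time): T3 T2 T4 T6 T1 T5.
T3: 0→16
T2: 16→25
T4: 25→32
T6: 32→37
T1: 37→41
T5: 41→44
Sum = 16+25+32+37+41+44 = 195.
FIFO (arrival order): T1 T2 T3 T4 T5 T6.
T1: 0→4
T2: 4→13
T3: 13→29
T4: 29→36
T5: 36→39
T6: 39→44
Sum = 4+13+29+36+39+44 = 165.
EDD (increasing due date): T1 T2 T3 T4 T6 T5.
T1: 0→4
T2: 4→13
T3: 13→29
T4: 29→36
T6: 36→41
T5: 41→44
Sum = 4+13+29+36+41+44 = 167.
SPT (increasing processing time): T5 T1 T6 T4 T2 T3.
T5: 0→3
T1: 3→7
T6: 7→12
T4: 12→19
T2: 19→28
T3: 28→44
Sum = 3+7+12+19+28+44 = 113.
LPT 195, FIFO 165, EDD 167, SPT 113 → minimum 113.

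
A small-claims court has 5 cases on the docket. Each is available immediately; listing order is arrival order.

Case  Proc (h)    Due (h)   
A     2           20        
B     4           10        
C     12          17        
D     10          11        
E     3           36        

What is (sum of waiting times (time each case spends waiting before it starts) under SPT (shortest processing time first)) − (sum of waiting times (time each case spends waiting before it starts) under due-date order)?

SPT (increasing processing time): A E B D C.
A: waits 0, runs 0→2
E: waits 2, runs 2→5
B: waits 5, runs 5→9
D: waits 9, runs 9→19
C: waits 19, runs 19→31
Sum = 0+2+5+9+19 = 35.
EDD (increasing due date): B D C A E.
B: waits 0, runs 0→4
D: waits 4, runs 4→14
C: waits 14, runs 14→26
A: waits 26, runs 26→28
E: waits 28, runs 28→31
Sum = 0+4+14+26+28 = 72.
Difference = 35 − 72 = -37.

-37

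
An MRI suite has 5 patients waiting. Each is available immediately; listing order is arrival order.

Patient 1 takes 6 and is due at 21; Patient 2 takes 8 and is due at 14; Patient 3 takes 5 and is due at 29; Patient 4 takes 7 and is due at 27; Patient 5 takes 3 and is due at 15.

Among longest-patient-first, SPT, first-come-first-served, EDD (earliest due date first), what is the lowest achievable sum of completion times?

75

LPT (decreasing processing time): Patient 2 Patient 4 Patient 1 Patient 3 Patient 5.
Patient 2: 0→8
Patient 4: 8→15
Patient 1: 15→21
Patient 3: 21→26
Patient 5: 26→29
Sum = 8+15+21+26+29 = 99.
SPT (increasing processing time): Patient 5 Patient 3 Patient 1 Patient 4 Patient 2.
Patient 5: 0→3
Patient 3: 3→8
Patient 1: 8→14
Patient 4: 14→21
Patient 2: 21→29
Sum = 3+8+14+21+29 = 75.
FIFO (arrival order): Patient 1 Patient 2 Patient 3 Patient 4 Patient 5.
Patient 1: 0→6
Patient 2: 6→14
Patient 3: 14→19
Patient 4: 19→26
Patient 5: 26→29
Sum = 6+14+19+26+29 = 94.
EDD (increasing due date): Patient 2 Patient 5 Patient 1 Patient 4 Patient 3.
Patient 2: 0→8
Patient 5: 8→11
Patient 1: 11→17
Patient 4: 17→24
Patient 3: 24→29
Sum = 8+11+17+24+29 = 89.
LPT 99, SPT 75, FIFO 94, EDD 89 → minimum 75.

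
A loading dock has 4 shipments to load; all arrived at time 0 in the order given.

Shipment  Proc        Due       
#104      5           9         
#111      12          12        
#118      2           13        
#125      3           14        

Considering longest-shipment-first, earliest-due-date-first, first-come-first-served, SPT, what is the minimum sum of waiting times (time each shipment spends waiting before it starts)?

17

LPT (decreasing processing time): #111 #104 #125 #118.
#111: waits 0, runs 0→12
#104: waits 12, runs 12→17
#125: waits 17, runs 17→20
#118: waits 20, runs 20→22
Sum = 0+12+17+20 = 49.
EDD (increasing due date): #104 #111 #118 #125.
#104: waits 0, runs 0→5
#111: waits 5, runs 5→17
#118: waits 17, runs 17→19
#125: waits 19, runs 19→22
Sum = 0+5+17+19 = 41.
FIFO (arrival order): #104 #111 #118 #125.
#104: waits 0, runs 0→5
#111: waits 5, runs 5→17
#118: waits 17, runs 17→19
#125: waits 19, runs 19→22
Sum = 0+5+17+19 = 41.
SPT (increasing processing time): #118 #125 #104 #111.
#118: waits 0, runs 0→2
#125: waits 2, runs 2→5
#104: waits 5, runs 5→10
#111: waits 10, runs 10→22
Sum = 0+2+5+10 = 17.
LPT 49, EDD 41, FIFO 41, SPT 17 → minimum 17.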